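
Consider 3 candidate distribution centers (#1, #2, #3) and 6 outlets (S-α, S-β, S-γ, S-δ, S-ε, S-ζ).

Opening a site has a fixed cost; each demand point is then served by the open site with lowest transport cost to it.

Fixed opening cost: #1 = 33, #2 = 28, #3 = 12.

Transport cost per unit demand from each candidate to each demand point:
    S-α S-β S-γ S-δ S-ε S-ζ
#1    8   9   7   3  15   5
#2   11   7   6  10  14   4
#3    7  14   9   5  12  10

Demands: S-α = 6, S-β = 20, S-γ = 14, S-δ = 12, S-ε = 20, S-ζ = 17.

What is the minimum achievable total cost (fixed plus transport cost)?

Open {#2, #3}: assign each demand point to its cheapest open site.
  S-α→#3 6×7=42, S-β→#2 20×7=140, S-γ→#2 14×6=84, S-δ→#3 12×5=60, S-ε→#3 20×12=240, S-ζ→#2 17×4=68
  transport cost 634, fixed 40 → total 674.
Compare {#1, #2, #3}: transport cost 610 + fixed 73 = 683.
Compare {#1, #2}: transport cost 656 + fixed 61 = 717.
Compare {#1, #3}: transport cost 681 + fixed 45 = 726.
All other subsets cost ≥ 683. Minimum total cost: 674.

674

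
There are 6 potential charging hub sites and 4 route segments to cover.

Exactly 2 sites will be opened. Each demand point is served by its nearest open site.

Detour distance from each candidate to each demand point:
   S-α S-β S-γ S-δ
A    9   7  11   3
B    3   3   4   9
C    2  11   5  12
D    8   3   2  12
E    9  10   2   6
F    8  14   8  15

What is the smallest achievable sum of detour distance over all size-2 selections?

13

Open {A, B}.
  S-α→B 3, S-β→B 3, S-γ→B 4, S-δ→A 3  ⇒ total 13.
Compare {B, E}: total 14.
Compare {A, D}: total 16.
No size-2 selection does better; minimum is 13.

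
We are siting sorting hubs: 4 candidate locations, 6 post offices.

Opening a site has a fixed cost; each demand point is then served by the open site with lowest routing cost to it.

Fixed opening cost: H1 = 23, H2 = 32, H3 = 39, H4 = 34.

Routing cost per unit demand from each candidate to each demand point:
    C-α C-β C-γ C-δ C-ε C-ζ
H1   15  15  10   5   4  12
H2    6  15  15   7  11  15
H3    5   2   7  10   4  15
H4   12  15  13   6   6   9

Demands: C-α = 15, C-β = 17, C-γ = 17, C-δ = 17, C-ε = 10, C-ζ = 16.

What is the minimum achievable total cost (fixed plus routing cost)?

Open {H3, H4}: assign each demand point to its cheapest open site.
  C-α→H3 15×5=75, C-β→H3 17×2=34, C-γ→H3 17×7=119, C-δ→H4 17×6=102, C-ε→H3 10×4=40, C-ζ→H4 16×9=144
  routing cost 514, fixed 73 → total 587.
Compare {H1, H3, H4}: routing cost 497 + fixed 96 = 593.
Compare {H1, H3}: routing cost 545 + fixed 62 = 607.
Compare {H2, H3, H4}: routing cost 514 + fixed 105 = 619.
All other subsets cost ≥ 593. Minimum total cost: 587.

587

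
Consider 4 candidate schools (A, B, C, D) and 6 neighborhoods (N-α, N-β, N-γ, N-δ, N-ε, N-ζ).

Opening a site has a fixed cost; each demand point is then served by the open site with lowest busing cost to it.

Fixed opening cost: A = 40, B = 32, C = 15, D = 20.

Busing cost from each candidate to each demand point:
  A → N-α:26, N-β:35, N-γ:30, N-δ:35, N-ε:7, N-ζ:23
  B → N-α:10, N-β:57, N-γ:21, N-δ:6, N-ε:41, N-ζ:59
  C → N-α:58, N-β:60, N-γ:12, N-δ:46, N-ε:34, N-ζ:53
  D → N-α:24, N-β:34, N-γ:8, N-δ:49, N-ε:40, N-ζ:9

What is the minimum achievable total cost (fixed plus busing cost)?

Open {B, D}: assign each demand point to its cheapest open site.
  N-α→B 10, N-β→D 34, N-γ→D 8, N-δ→B 6, N-ε→D 40, N-ζ→D 9
  busing cost 107, fixed 52 → total 159.
Compare {A, B, D}: busing cost 74 + fixed 92 = 166.
Compare {B, C, D}: busing cost 101 + fixed 67 = 168.
Compare {A, B}: busing cost 102 + fixed 72 = 174.
All other subsets cost ≥ 166. Minimum total cost: 159.

159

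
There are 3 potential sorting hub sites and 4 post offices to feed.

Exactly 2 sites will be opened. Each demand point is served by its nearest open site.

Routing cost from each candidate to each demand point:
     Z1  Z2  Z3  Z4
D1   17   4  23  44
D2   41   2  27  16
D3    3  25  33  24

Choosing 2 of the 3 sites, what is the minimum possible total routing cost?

Open {D2, D3}.
  Z1→D3 3, Z2→D2 2, Z3→D2 27, Z4→D2 16  ⇒ total 48.
Compare {D1, D3}: total 54.
Compare {D1, D2}: total 58.

48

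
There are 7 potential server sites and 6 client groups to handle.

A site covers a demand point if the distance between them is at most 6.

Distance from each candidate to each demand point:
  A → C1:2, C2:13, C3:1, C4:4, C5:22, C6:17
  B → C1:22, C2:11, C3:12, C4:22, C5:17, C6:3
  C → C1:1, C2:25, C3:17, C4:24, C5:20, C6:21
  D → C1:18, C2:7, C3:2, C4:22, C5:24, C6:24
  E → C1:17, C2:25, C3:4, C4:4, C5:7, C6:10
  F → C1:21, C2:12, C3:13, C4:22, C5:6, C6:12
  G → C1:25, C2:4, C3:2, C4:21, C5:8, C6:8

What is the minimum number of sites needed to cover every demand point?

4

Coverage sets (demand points within 6 of each site):
  A: {C1, C3, C4}
  B: {C6}
  C: {C1}
  D: {C3}
  E: {C3, C4}
  F: {C5}
  G: {C2, C3}
No 3 sites suffice: every size-3 union leaves at least one demand point uncovered.
But {A, B, F, G} covers everything, so the minimum is 4.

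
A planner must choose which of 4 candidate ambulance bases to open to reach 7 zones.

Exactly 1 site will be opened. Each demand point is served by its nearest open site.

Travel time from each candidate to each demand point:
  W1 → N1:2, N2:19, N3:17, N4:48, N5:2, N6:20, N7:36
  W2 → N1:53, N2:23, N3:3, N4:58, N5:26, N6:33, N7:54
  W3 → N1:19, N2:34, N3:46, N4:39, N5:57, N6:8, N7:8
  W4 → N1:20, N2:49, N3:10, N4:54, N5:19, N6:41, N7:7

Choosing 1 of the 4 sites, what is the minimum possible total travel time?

144

Open {W1}.
  N1→W1 2, N2→W1 19, N3→W1 17, N4→W1 48, N5→W1 2, N6→W1 20, N7→W1 36  ⇒ total 144.
Compare {W4}: total 200.
Compare {W3}: total 211.
No size-1 selection does better; minimum is 144.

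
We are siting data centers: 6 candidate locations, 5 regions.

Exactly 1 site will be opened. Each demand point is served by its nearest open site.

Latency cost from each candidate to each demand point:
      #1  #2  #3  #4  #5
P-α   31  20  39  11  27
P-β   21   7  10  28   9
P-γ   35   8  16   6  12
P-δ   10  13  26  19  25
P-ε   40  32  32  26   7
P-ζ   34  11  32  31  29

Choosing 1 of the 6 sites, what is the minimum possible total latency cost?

75

Open {P-β}.
  #1→P-β 21, #2→P-β 7, #3→P-β 10, #4→P-β 28, #5→P-β 9  ⇒ total 75.
Compare {P-γ}: total 77.
Compare {P-δ}: total 93.
No size-1 selection does better; minimum is 75.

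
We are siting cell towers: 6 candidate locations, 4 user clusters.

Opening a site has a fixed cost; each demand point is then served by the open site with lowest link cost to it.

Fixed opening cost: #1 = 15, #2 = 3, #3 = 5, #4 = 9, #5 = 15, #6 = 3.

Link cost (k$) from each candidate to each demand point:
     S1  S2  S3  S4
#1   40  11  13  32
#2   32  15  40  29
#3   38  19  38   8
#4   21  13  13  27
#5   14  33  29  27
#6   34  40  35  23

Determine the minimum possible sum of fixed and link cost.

69

Open {#3, #4}: assign each demand point to its cheapest open site.
  S1→#4 21, S2→#4 13, S3→#4 13, S4→#3 8
  link cost 55, fixed 14 → total 69.
Compare {#2, #3, #4}: link cost 55 + fixed 17 = 72.
Compare {#3, #4, #6}: link cost 55 + fixed 17 = 72.
Compare {#2, #3, #4, #6}: link cost 55 + fixed 20 = 75.
All other subsets cost ≥ 72. Minimum total cost: 69.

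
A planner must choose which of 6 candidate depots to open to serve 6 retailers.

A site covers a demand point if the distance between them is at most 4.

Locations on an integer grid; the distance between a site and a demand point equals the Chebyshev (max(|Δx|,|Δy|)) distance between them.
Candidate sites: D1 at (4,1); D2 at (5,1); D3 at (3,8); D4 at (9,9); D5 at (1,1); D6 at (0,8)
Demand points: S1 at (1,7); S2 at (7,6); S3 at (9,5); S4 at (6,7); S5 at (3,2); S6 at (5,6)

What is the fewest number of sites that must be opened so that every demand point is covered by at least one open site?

2

Coverage sets (demand points within 4 of each site):
  D1: {S5}
  D2: {S3, S5}
  D3: {S1, S2, S4, S6}
  D4: {S2, S3, S4, S6}
  D5: {S5}
  D6: {S1}
No single site covers all 6 demand points.
But {D2, D3} covers everything, so the minimum is 2.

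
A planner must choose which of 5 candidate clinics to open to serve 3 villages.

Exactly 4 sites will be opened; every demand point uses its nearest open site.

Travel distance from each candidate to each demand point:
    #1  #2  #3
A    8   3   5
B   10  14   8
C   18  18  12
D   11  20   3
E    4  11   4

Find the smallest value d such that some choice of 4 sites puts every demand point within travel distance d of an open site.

Open {A, B, C, E}.
  Farthest demand point is #1 at travel distance 4 (to E); all others are ≤ 4.
With {A, B, D, E} the worst case is 4.
With {A, C, D, E} the worst case is 4.
No size-4 selection achieves below 4.

4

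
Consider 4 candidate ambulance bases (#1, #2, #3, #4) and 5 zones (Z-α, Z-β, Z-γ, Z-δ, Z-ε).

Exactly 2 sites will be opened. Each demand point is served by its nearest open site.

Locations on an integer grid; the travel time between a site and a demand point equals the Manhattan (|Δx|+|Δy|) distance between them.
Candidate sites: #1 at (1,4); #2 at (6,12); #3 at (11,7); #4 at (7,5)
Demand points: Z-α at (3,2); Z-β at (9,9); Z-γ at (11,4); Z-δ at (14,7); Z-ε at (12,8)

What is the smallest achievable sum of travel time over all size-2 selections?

Open {#1, #3}.
  Z-α→#1 4, Z-β→#3 4, Z-γ→#3 3, Z-δ→#3 3, Z-ε→#3 2  ⇒ total 16.
Compare {#3, #4}: total 19.
Compare {#2, #3}: total 25.
No size-2 selection does better; minimum is 16.

16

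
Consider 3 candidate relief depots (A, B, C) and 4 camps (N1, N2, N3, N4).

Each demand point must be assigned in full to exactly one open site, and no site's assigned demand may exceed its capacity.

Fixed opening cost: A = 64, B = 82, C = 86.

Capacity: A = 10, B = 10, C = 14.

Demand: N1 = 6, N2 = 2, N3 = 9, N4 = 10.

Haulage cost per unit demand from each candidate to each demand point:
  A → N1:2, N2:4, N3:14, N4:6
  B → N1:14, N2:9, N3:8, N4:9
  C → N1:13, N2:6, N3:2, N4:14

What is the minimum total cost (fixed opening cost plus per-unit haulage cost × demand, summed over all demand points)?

Open {A, B, C}; cheapest assignment that respects the capacities:
  A (cap 10, load 8): N1, N2 — cost 6×2 + 2×4 = 20
  B (cap 10, load 10): N4 — cost 10×9 = 90
  C (cap 14, load 9): N3 — cost 9×2 = 18
  Shipping 128, fixed 232 → total 360.
  Any other capacity-feasible assignment to {A, B, C} ships for at least 128.
Total demand is 27 and no other set of sites has combined capacity ≥ 27, so {A, B, C} is the only feasible choice of open sites. Minimum: 360.

360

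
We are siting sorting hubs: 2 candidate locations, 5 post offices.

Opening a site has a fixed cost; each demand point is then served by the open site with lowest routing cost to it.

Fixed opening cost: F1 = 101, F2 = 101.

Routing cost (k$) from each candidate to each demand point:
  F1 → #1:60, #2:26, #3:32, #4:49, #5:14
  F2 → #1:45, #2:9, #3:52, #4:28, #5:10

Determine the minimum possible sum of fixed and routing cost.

Open {F2}: assign each demand point to its cheapest open site.
  #1→F2 45, #2→F2 9, #3→F2 52, #4→F2 28, #5→F2 10
  routing cost 144, fixed 101 → total 245.
Compare {F1}: routing cost 181 + fixed 101 = 282.
Compare {F1, F2}: routing cost 124 + fixed 202 = 326.

245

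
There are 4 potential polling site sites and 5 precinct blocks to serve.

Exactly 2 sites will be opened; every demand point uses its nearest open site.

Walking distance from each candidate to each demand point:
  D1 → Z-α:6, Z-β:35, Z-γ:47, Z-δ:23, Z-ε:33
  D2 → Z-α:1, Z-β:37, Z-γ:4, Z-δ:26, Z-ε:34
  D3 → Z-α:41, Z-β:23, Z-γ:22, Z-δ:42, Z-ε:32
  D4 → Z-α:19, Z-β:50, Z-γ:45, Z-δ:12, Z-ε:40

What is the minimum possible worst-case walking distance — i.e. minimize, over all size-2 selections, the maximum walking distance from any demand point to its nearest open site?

32

Open {D1, D3}.
  Farthest demand point is Z-ε at walking distance 32 (to D3); all others are ≤ 32.
With {D2, D3} the worst case is 32.
With {D3, D4} the worst case is 32.
No size-2 selection achieves below 32.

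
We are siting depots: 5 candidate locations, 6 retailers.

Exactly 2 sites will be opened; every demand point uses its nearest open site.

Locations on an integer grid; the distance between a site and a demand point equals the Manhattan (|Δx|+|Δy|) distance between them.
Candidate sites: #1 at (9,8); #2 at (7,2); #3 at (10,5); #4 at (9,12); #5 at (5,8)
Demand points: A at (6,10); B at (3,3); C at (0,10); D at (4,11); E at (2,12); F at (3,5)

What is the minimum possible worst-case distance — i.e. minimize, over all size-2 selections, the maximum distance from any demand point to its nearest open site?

Open {#1, #5}.
  Farthest demand point is B at distance 7 (to #5); all others are ≤ 7.
With {#2, #5} the worst case is 7.
With {#3, #5} the worst case is 7.
No size-2 selection achieves below 7.

7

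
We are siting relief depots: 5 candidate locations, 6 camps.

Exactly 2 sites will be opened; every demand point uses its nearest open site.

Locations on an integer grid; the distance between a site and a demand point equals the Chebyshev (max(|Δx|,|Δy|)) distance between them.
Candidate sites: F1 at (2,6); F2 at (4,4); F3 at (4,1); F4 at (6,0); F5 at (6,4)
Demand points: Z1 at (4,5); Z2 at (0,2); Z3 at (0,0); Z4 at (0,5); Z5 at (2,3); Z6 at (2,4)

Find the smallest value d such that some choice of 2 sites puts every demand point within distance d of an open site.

Open {F1, F2}.
  Farthest demand point is Z2 at distance 4 (to F1); all others are ≤ 4.
With {F1, F3} the worst case is 4.
With {F2, F3} the worst case is 4.
No size-2 selection achieves below 4.

4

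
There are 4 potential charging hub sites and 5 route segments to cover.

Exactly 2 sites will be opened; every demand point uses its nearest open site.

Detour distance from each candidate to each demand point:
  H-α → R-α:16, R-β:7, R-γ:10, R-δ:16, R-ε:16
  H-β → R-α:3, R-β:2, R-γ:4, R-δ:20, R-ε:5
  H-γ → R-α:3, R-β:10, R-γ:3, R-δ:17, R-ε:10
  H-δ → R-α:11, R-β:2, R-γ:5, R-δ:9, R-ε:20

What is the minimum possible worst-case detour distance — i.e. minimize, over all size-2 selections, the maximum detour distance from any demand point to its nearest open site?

9

Open {H-β, H-δ}.
  Farthest demand point is R-δ at detour distance 9 (to H-δ); all others are ≤ 9.
With {H-γ, H-δ} the worst case is 10.
With {H-α, H-β} the worst case is 16.
No size-2 selection achieves below 9.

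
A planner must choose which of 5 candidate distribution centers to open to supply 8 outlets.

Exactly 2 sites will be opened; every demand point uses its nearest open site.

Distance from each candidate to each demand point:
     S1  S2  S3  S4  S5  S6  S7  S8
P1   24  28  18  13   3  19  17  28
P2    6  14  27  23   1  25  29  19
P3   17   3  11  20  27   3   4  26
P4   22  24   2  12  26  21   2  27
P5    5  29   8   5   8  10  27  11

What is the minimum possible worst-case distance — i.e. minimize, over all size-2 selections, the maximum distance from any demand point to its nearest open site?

Open {P3, P5}.
  Farthest demand point is S8 at distance 11 (to P5); all others are ≤ 11.
With {P1, P2} the worst case is 19.
With {P2, P3} the worst case is 20.
No size-2 selection achieves below 11.

11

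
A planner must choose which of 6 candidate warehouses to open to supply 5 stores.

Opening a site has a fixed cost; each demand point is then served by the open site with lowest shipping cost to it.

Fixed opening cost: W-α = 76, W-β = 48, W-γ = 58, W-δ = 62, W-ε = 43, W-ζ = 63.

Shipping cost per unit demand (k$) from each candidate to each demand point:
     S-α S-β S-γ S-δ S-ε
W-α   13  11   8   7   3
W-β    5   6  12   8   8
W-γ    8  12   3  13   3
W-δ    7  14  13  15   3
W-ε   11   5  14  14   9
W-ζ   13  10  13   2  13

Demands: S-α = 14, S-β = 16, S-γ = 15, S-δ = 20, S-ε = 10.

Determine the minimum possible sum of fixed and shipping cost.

450

Open {W-β, W-γ, W-ζ}: assign each demand point to its cheapest open site.
  S-α→W-β 14×5=70, S-β→W-β 16×6=96, S-γ→W-γ 15×3=45, S-δ→W-ζ 20×2=40, S-ε→W-γ 10×3=30
  shipping cost 281, fixed 169 → total 450.
Compare {W-γ, W-ε, W-ζ}: shipping cost 307 + fixed 164 = 471.
Compare {W-β, W-γ, W-ε, W-ζ}: shipping cost 265 + fixed 212 = 477.
Compare {W-β, W-γ}: shipping cost 401 + fixed 106 = 507.
All other subsets cost ≥ 471. Minimum total cost: 450.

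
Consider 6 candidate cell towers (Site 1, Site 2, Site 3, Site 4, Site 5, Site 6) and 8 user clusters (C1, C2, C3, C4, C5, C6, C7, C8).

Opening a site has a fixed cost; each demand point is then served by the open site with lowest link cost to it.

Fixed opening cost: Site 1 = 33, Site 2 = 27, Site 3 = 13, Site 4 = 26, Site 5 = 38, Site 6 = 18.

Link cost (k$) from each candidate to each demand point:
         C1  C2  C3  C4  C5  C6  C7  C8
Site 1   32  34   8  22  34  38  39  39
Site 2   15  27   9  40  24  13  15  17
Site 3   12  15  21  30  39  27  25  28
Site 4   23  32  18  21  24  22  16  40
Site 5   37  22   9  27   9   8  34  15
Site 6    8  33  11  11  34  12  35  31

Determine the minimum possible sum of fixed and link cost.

168

Open {Site 2, Site 6}: assign each demand point to its cheapest open site.
  C1→Site 6 8, C2→Site 2 27, C3→Site 2 9, C4→Site 6 11, C5→Site 2 24, C6→Site 6 12, C7→Site 2 15, C8→Site 2 17
  link cost 123, fixed 45 → total 168.
Compare {Site 2, Site 3, Site 6}: link cost 111 + fixed 58 = 169.
Compare {Site 3, Site 5, Site 6}: link cost 100 + fixed 69 = 169.
Compare {Site 3, Site 5}: link cost 120 + fixed 51 = 171.
All other subsets cost ≥ 169. Minimum total cost: 168.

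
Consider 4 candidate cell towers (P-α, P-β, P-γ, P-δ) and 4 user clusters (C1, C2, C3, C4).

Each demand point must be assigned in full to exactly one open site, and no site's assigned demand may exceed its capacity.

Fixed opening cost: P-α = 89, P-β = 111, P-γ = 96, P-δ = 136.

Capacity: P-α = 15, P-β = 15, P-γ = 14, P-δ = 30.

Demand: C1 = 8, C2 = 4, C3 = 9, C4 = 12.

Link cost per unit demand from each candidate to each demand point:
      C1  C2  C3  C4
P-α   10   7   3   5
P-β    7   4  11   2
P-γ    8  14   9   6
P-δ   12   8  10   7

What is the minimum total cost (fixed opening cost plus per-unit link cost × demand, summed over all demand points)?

439

Open {P-α, P-β, P-γ}; cheapest assignment that respects the capacities:
  P-α (cap 15, load 13): C2, C3 — cost 4×7 + 9×3 = 55
  P-β (cap 15, load 12): C4 — cost 12×2 = 24
  P-γ (cap 14, load 8): C1 — cost 8×8 = 64
  Shipping 143, fixed 296 → total 439.
  Any other capacity-feasible assignment to {P-α, P-β, P-γ} ships for at least 143.
Compare {P-α, P-δ}: its best feasible assignment gives total 460.
Compare {P-β, P-δ}: its best feasible assignment gives total 489.
Every other set of open sites that can feasibly serve all demand totals ≥ 460 even under its best assignment. Minimum: 439.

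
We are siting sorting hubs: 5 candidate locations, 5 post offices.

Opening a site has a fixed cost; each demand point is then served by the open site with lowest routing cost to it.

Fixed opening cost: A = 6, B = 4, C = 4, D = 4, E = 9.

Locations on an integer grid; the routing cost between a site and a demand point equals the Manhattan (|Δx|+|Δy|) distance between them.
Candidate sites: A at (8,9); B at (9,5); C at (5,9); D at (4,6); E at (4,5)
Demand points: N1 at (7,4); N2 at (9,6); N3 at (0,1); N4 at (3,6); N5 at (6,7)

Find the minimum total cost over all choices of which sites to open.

Open {B, D}: assign each demand point to its cheapest open site.
  N1→B 3, N2→B 1, N3→D 9, N4→D 1, N5→D 3
  routing cost 17, fixed 8 → total 25.
Compare {D}: routing cost 23 + fixed 4 = 27.
Compare {B, C, D}: routing cost 17 + fixed 12 = 29.
Compare {B, E}: routing cost 18 + fixed 13 = 31.
All other subsets cost ≥ 27. Minimum total cost: 25.

25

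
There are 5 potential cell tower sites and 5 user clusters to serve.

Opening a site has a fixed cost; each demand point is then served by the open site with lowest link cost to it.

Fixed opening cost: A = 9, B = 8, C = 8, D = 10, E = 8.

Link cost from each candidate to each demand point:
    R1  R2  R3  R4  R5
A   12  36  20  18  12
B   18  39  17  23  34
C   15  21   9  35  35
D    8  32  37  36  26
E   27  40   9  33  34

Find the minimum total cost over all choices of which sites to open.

Open {A, C}: assign each demand point to its cheapest open site.
  R1→A 12, R2→C 21, R3→C 9, R4→A 18, R5→A 12
  link cost 72, fixed 17 → total 89.
Compare {A, C, D}: link cost 68 + fixed 27 = 95.
Compare {A, B, C}: link cost 72 + fixed 25 = 97.
Compare {A, C, E}: link cost 72 + fixed 25 = 97.
All other subsets cost ≥ 95. Minimum total cost: 89.

89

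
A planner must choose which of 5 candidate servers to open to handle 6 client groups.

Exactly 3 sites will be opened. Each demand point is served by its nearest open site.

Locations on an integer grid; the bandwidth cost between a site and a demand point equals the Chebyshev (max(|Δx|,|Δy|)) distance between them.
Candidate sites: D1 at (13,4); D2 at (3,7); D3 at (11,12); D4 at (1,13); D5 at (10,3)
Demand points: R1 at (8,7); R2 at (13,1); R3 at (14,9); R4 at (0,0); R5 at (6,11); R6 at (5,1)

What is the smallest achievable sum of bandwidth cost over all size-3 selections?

Open {D2, D3, D5}.
  R1→D5 4, R2→D5 3, R3→D3 3, R4→D2 7, R5→D2 4, R6→D5 5  ⇒ total 26.
Compare {D1, D2, D3}: total 28.
Compare {D1, D2, D5}: total 28.
No size-3 selection does better; minimum is 26.

26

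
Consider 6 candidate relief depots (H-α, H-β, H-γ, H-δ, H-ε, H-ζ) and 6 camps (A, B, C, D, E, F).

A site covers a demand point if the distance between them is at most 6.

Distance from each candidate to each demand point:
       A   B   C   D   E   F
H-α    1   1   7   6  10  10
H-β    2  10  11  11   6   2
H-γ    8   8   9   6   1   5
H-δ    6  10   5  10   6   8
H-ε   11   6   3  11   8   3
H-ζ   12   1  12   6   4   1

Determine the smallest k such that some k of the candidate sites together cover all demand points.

Coverage sets (demand points within 6 of each site):
  H-α: {A, B, D}
  H-β: {A, E, F}
  H-γ: {D, E, F}
  H-δ: {A, C, E}
  H-ε: {B, C, F}
  H-ζ: {B, D, E, F}
No single site covers all 6 demand points.
But {H-δ, H-ζ} covers everything, so the minimum is 2.

2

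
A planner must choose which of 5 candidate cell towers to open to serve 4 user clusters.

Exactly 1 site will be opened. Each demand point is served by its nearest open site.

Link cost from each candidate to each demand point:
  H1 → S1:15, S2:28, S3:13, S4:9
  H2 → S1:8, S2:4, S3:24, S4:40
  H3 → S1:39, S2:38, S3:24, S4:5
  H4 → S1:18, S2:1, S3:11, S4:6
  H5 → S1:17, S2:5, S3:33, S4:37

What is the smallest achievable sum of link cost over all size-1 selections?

36

Open {H4}.
  S1→H4 18, S2→H4 1, S3→H4 11, S4→H4 6  ⇒ total 36.
Compare {H1}: total 65.
Compare {H2}: total 76.
No size-1 selection does better; minimum is 36.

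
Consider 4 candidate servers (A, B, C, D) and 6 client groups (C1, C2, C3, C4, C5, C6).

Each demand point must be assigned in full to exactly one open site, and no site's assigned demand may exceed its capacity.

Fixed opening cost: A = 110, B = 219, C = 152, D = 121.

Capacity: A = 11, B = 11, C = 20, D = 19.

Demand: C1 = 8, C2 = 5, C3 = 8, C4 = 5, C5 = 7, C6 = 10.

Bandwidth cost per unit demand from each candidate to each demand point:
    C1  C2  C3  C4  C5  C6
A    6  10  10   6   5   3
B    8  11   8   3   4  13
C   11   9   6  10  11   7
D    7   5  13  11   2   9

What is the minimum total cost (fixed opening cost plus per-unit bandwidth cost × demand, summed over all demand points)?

626

Open {A, C, D}; cheapest assignment that respects the capacities:
  A (cap 11, load 10): C6 — cost 10×3 = 30
  C (cap 20, load 18): C2, C3, C4 — cost 5×9 + 8×6 + 5×10 = 143
  D (cap 19, load 15): C1, C5 — cost 8×7 + 7×2 = 70
  Shipping 243, fixed 383 → total 626.
  Any other capacity-feasible assignment to {A, C, D} ships for at least 243.
Compare {B, C, D}: its best feasible assignment gives total 750.
Compare {A, B, C, D}: its best feasible assignment gives total 810.
Every other set of open sites that can feasibly serve all demand totals ≥ 750 even under its best assignment. Minimum: 626.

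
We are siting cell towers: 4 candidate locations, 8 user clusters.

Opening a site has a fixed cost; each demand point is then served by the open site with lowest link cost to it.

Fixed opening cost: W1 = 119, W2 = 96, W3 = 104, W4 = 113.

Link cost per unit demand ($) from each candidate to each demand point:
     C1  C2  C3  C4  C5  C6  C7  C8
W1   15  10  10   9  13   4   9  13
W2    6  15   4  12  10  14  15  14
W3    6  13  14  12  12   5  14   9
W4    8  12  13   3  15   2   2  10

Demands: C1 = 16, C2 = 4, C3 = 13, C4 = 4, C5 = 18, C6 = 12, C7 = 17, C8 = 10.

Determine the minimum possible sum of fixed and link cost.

755

Open {W2, W4}: assign each demand point to its cheapest open site.
  C1→W2 16×6=96, C2→W4 4×12=48, C3→W2 13×4=52, C4→W4 4×3=12, C5→W2 18×10=180, C6→W4 12×2=24, C7→W4 17×2=34, C8→W4 10×10=100
  link cost 546, fixed 209 → total 755.
Compare {W2, W3, W4}: link cost 536 + fixed 313 = 849.
Compare {W1, W2, W4}: link cost 538 + fixed 328 = 866.
Compare {W4}: link cost 785 + fixed 113 = 898.
All other subsets cost ≥ 849. Minimum total cost: 755.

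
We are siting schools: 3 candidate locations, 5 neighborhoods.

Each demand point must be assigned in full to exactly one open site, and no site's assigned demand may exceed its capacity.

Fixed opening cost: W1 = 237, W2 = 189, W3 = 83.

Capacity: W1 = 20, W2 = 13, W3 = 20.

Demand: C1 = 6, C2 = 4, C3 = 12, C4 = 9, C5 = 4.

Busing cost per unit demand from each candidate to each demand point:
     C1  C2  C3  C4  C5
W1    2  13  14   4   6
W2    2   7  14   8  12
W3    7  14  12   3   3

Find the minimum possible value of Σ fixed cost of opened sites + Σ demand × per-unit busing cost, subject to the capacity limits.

576

Open {W1, W3}; cheapest assignment that respects the capacities:
  W1 (cap 20, load 19): C1, C2, C4 — cost 6×2 + 4×13 + 9×4 = 100
  W3 (cap 20, load 16): C3, C5 — cost 12×12 + 4×3 = 156
  Shipping 256, fixed 320 → total 576.
  Any other capacity-feasible assignment to {W1, W3} ships for at least 256.
Compare {W1, W2, W3}: its best feasible assignment gives total 741.
Every other set of open sites that can feasibly serve all demand totals ≥ 741 even under its best assignment. Minimum: 576.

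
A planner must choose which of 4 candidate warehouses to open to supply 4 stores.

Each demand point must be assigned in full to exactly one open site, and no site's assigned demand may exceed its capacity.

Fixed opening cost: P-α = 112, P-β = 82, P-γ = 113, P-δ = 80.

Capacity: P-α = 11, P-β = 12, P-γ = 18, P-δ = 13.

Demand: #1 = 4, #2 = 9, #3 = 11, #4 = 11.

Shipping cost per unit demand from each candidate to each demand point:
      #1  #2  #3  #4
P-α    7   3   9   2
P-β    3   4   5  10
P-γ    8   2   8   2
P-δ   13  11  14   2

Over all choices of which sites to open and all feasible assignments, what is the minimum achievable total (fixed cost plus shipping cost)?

Open {P-β, P-γ, P-δ}; cheapest assignment that respects the capacities:
  P-β (cap 12, load 11): #3 — cost 11×5 = 55
  P-γ (cap 18, load 13): #1, #2 — cost 4×8 + 9×2 = 50
  P-δ (cap 13, load 11): #4 — cost 11×2 = 22
  Shipping 127, fixed 275 → total 402.
  Any other capacity-feasible assignment to {P-β, P-γ, P-δ} ships for at least 127.
Compare {P-α, P-β, P-γ}: its best feasible assignment gives total 434.
Compare {P-α, P-γ, P-δ}: its best feasible assignment gives total 474.
Every other set of open sites that can feasibly serve all demand totals ≥ 434 even under its best assignment. Minimum: 402.

402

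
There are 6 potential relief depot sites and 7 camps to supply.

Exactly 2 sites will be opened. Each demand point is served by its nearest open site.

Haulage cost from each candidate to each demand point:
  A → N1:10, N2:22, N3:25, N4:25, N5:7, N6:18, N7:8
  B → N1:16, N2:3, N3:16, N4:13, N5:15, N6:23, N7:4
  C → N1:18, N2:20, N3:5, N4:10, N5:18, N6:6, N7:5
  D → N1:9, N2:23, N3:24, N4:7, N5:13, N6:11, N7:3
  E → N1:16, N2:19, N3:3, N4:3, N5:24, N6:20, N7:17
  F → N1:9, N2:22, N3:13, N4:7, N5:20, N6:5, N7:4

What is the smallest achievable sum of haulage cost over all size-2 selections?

56

Open {B, F}.
  N1→F 9, N2→B 3, N3→F 13, N4→F 7, N5→B 15, N6→F 5, N7→B 4  ⇒ total 56.
Compare {B, C}: total 59.
Compare {D, E}: total 61.
No size-2 selection does better; minimum is 56.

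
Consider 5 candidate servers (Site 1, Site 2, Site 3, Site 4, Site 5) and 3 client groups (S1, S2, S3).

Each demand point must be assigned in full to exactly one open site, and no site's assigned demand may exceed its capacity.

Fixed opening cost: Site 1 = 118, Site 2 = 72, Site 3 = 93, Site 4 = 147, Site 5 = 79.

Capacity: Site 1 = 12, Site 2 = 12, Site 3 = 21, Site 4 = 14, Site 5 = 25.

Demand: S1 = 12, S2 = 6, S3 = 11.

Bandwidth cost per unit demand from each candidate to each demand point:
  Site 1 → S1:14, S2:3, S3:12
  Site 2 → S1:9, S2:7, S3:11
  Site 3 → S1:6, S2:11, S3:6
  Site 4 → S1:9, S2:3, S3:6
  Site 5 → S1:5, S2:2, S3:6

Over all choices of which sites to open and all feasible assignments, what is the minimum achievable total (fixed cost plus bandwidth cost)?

310

Open {Site 3, Site 5}; cheapest assignment that respects the capacities:
  Site 3 (cap 21, load 11): S3 — cost 11×6 = 66
  Site 5 (cap 25, load 18): S1, S2 — cost 12×5 + 6×2 = 72
  Shipping 138, fixed 172 → total 310.
  Any other capacity-feasible assignment to {Site 3, Site 5} ships for at least 138.
Compare {Site 2, Site 5}: its best feasible assignment gives total 319.
Compare {Site 1, Site 5}: its best feasible assignment gives total 341.
Every other set of open sites that can feasibly serve all demand totals ≥ 319 even under its best assignment. Minimum: 310.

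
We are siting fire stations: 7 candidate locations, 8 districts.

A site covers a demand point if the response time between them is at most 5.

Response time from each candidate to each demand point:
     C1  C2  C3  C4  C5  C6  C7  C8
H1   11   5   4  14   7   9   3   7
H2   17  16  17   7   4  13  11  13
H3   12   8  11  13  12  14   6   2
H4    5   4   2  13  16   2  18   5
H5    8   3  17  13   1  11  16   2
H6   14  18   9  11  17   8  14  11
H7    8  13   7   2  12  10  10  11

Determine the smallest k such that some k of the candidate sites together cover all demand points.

Coverage sets (demand points within 5 of each site):
  H1: {C2, C3, C7}
  H2: {C5}
  H3: {C8}
  H4: {C1, C2, C3, C6, C8}
  H5: {C2, C5, C8}
  H6: {}
  H7: {C4}
No 3 sites suffice: every size-3 union leaves at least one demand point uncovered.
But {H1, H2, H4, H7} covers everything, so the minimum is 4.

4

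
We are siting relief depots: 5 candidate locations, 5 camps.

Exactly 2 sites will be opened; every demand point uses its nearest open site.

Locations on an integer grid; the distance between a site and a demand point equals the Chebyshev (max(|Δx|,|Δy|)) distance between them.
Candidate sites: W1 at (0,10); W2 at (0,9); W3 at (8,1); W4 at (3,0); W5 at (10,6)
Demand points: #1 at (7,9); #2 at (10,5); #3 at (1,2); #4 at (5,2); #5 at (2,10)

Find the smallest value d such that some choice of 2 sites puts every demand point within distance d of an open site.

7

Open {W1, W3}.
  Farthest demand point is #1 at distance 7 (to W1); all others are ≤ 7.
With {W1, W4} the worst case is 7.
With {W2, W3} the worst case is 7.
No size-2 selection achieves below 7.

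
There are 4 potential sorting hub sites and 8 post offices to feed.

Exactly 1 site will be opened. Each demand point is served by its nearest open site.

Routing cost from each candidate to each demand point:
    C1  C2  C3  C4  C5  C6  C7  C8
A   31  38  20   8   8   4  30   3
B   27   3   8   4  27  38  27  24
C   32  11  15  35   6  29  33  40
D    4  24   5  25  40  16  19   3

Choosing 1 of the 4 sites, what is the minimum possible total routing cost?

Open {D}.
  C1→D 4, C2→D 24, C3→D 5, C4→D 25, C5→D 40, C6→D 16, C7→D 19, C8→D 3  ⇒ total 136.
Compare {A}: total 142.
Compare {B}: total 158.
No size-1 selection does better; minimum is 136.

136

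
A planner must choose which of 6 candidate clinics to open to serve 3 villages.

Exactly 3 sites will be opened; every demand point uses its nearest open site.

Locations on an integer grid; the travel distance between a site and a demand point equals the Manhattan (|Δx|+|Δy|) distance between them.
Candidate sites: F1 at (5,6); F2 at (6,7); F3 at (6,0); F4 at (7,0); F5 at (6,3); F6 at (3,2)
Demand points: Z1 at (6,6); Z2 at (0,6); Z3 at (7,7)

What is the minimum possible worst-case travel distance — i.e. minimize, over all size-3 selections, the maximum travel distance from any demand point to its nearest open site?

5

Open {F1, F2, F3}.
  Farthest demand point is Z2 at travel distance 5 (to F1); all others are ≤ 5.
With {F1, F2, F4} the worst case is 5.
With {F1, F2, F5} the worst case is 5.
No size-3 selection achieves below 5.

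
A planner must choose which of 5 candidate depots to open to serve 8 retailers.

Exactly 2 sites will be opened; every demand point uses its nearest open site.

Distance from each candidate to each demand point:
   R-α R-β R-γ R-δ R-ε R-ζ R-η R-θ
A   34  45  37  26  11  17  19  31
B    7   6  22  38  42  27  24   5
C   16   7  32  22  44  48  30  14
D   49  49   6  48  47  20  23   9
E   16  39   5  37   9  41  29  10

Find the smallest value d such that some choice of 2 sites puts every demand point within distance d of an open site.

Open {A, B}.
  Farthest demand point is R-δ at distance 26 (to A); all others are ≤ 26.
With {A, C} the worst case is 32.
With {B, E} the worst case is 37.
No size-2 selection achieves below 26.

26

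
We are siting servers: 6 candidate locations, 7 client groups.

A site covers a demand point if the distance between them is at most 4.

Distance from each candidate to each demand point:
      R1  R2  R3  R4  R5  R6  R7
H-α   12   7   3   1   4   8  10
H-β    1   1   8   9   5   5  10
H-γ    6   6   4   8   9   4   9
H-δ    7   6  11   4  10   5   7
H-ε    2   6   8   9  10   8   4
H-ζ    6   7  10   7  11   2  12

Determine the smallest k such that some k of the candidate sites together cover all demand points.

Coverage sets (demand points within 4 of each site):
  H-α: {R3, R4, R5}
  H-β: {R1, R2}
  H-γ: {R3, R6}
  H-δ: {R4}
  H-ε: {R1, R7}
  H-ζ: {R6}
No 3 sites suffice: every size-3 union leaves at least one demand point uncovered.
But {H-α, H-β, H-γ, H-ε} covers everything, so the minimum is 4.

4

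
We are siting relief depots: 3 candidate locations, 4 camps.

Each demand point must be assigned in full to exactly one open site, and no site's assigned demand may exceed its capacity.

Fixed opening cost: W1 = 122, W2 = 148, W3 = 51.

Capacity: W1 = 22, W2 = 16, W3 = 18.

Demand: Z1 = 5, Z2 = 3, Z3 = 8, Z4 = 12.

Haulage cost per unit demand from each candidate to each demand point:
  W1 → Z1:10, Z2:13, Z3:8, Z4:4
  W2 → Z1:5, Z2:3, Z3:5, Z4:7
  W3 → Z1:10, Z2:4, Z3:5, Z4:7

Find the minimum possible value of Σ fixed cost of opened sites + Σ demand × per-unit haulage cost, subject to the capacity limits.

323

Open {W1, W3}; cheapest assignment that respects the capacities:
  W1 (cap 22, load 17): Z1, Z4 — cost 5×10 + 12×4 = 98
  W3 (cap 18, load 11): Z2, Z3 — cost 3×4 + 8×5 = 52
  Shipping 150, fixed 173 → total 323.
  Any other capacity-feasible assignment to {W1, W3} ships for at least 150.
Compare {W2, W3}: its best feasible assignment gives total 357.
Compare {W1, W2}: its best feasible assignment gives total 392.
Every other set of open sites that can feasibly serve all demand totals ≥ 357 even under its best assignment. Minimum: 323.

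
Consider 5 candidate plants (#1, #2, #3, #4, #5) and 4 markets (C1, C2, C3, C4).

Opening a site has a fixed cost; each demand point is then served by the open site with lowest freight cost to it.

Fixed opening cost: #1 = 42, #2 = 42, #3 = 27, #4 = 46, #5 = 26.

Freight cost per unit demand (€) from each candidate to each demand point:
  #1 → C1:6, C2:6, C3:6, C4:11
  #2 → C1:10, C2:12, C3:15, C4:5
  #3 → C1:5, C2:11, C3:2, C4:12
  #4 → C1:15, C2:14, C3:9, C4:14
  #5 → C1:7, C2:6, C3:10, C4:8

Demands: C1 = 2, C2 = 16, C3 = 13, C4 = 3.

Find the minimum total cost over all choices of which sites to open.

Open {#3, #5}: assign each demand point to its cheapest open site.
  C1→#3 2×5=10, C2→#5 16×6=96, C3→#3 13×2=26, C4→#5 3×8=24
  freight cost 156, fixed 53 → total 209.
Compare {#1, #3}: freight cost 165 + fixed 69 = 234.
Compare {#2, #3, #5}: freight cost 147 + fixed 95 = 242.
Compare {#1, #3, #5}: freight cost 156 + fixed 95 = 251.
All other subsets cost ≥ 234. Minimum total cost: 209.

209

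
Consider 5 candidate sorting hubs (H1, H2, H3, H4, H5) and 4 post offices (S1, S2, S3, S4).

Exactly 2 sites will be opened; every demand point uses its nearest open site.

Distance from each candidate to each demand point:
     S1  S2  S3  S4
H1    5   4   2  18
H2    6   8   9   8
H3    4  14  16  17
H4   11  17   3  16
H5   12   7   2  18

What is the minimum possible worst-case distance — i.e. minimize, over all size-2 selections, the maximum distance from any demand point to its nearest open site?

Open {H1, H2}.
  Farthest demand point is S4 at distance 8 (to H2); all others are ≤ 8.
With {H2, H4} the worst case is 8.
With {H2, H5} the worst case is 8.
No size-2 selection achieves below 8.

8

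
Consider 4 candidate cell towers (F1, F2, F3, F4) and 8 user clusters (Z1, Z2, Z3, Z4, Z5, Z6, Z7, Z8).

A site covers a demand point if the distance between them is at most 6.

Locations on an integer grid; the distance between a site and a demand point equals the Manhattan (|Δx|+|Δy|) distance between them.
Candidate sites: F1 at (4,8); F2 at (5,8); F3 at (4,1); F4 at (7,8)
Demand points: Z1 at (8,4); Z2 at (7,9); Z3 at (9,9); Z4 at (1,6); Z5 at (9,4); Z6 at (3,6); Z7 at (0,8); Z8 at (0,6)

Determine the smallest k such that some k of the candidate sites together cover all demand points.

Coverage sets (demand points within 6 of each site):
  F1: {Z2, Z3, Z4, Z6, Z7, Z8}
  F2: {Z2, Z3, Z4, Z6, Z7}
  F3: {Z6}
  F4: {Z1, Z2, Z3, Z5, Z6}
No single site covers all 8 demand points.
But {F1, F4} covers everything, so the minimum is 2.

2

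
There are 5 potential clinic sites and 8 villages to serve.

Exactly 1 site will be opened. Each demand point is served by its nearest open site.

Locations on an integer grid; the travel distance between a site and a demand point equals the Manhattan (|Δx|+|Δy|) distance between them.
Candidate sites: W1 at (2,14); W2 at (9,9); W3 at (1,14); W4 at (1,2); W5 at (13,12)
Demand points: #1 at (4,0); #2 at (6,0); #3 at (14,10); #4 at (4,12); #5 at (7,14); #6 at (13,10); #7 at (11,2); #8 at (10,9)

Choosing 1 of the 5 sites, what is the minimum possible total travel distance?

Open {W2}.
  #1→W2 14, #2→W2 12, #3→W2 6, #4→W2 8, #5→W2 7, #6→W2 5, #7→W2 9, #8→W2 1  ⇒ total 62.
Compare {W5}: total 80.
Compare {W1}: total 108.
No size-1 selection does better; minimum is 62.

62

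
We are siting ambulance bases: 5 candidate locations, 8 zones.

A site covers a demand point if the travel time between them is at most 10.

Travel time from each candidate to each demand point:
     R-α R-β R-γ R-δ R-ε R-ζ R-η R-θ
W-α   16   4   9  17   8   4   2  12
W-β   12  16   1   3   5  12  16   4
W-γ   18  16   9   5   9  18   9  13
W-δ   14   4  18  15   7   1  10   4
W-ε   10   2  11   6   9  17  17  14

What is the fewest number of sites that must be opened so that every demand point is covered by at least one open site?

Coverage sets (demand points within 10 of each site):
  W-α: {R-β, R-γ, R-ε, R-ζ, R-η}
  W-β: {R-γ, R-δ, R-ε, R-θ}
  W-γ: {R-γ, R-δ, R-ε, R-η}
  W-δ: {R-β, R-ε, R-ζ, R-η, R-θ}
  W-ε: {R-α, R-β, R-δ, R-ε}
No 2 sites suffice: every size-2 union leaves at least one demand point uncovered.
But {W-α, W-β, W-ε} covers everything, so the minimum is 3.

3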